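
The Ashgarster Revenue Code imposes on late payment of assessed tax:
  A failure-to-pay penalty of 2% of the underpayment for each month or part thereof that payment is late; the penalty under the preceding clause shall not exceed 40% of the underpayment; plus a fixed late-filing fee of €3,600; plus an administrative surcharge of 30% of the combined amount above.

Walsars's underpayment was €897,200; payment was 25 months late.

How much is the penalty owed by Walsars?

Accrued rate: 2% × 25 = 50%, capped at 40% → 40%
Failure-to-pay penalty: 40% of €897,200 = €358,880
Penalty before surcharge: €358,880 + €3,600 = €362,480
Administrative surcharge: 30% of €362,480 = €108,744
Total penalty: €362,480 + €108,744 = €471,224

€471,224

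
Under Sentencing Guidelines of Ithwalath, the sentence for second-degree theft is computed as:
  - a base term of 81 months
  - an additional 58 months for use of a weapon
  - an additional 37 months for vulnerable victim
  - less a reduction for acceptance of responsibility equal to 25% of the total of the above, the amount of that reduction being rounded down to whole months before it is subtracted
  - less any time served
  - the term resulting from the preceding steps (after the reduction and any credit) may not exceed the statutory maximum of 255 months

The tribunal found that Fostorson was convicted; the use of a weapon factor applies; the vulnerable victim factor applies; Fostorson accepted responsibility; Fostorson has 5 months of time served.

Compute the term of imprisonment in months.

127 months

Use of a weapon enhancement: +58 months
Vulnerable victim enhancement: +37 months
Adjusted term: 81 months + 58 months + 37 months = 176 months
Acceptance of responsibility reduction: 25% of 176 months = 44 months (rounded down)
After reduction: 176 − 44 = 132 months
Less time served: 132 months − 5 months = 127 months
Cap at 255 months: 127 months is within the cap, no reduction.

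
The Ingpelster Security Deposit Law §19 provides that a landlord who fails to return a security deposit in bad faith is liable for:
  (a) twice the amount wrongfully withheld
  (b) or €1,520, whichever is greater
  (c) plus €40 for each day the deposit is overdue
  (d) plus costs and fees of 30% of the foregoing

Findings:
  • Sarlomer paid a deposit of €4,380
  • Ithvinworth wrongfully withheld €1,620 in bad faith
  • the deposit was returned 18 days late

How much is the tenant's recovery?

Doubled: 2 × €1,620 = €3,240
Minimum €1,520: €3,240 meets the minimum, no increase.
Late-return penalty: 18 × €40 = €720
Damages plus late penalty: €3,240 + €720 = €3,960
Costs and fees: 30% of €3,960 = €1,188
Total recovery: €3,960 + €1,188 = €5,148

€5,148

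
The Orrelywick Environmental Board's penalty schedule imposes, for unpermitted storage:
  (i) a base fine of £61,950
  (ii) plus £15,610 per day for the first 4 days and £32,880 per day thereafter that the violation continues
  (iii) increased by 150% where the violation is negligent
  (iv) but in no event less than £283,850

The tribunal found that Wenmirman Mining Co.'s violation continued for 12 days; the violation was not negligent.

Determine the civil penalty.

£387,430

First 4 days: 4 × £15,610 = £62,440
Remaining days: (12 − 4) × £32,880 = £263,040
Per-day component: £62,440 + £263,040 = £325,480
Base plus per-day: £61,950 + £325,480 = £387,430
The violation was not negligent: no 150% increase.
Minimum £283,850: £387,430 meets the minimum, no increase.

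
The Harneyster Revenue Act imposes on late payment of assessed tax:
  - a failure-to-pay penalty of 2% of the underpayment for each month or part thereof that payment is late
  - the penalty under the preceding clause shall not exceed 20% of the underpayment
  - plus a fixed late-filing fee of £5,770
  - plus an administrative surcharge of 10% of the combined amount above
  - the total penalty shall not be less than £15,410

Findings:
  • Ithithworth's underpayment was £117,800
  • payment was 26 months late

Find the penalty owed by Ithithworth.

Accrued rate: 2% × 26 = 52%, capped at 20% → 20%
Failure-to-pay penalty: 20% of £117,800 = £23,560
Penalty before surcharge: £23,560 + £5,770 = £29,330
Administrative surcharge: 10% of £29,330 = £2,933
Total penalty: £29,330 + £2,933 = £32,263
Minimum £15,410: £32,263 meets the minimum, no increase.

Penalty: £32,263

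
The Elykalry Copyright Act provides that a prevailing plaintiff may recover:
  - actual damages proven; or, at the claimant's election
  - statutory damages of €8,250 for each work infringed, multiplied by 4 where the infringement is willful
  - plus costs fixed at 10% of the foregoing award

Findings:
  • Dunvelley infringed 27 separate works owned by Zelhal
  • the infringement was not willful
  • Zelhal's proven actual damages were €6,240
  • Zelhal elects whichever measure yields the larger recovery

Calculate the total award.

Statutory damages: 27 × €8,250 = €222,750
Infringement not willful: no ×4 enhancement.
Greater of actual damages (€6,240) or statutory damages (€222,750): €222,750
Costs: 10% of €222,750 = €22,275
Award plus costs: €222,750 + €22,275 = €245,025

€245,025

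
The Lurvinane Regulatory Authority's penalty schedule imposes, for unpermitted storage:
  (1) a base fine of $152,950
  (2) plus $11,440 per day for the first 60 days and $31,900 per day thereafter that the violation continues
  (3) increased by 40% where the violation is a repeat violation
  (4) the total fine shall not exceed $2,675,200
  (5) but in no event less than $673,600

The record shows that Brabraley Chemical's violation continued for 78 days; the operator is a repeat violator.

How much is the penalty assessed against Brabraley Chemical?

First 60 days: 60 × $11,440 = $686,400
Remaining days: (78 − 60) × $31,900 = $574,200
Per-day component: $686,400 + $574,200 = $1,260,600
Base plus per-day: $152,950 + $1,260,600 = $1,413,550
Enhancement: 40% of $1,413,550 = $565,420
Enhanced fine: $1,413,550 + $565,420 = $1,978,970
Cap at $2,675,200: $1,978,970 is within the cap, no reduction.
Minimum $673,600: $1,978,970 meets the minimum, no increase.

Civil penalty: $1,978,970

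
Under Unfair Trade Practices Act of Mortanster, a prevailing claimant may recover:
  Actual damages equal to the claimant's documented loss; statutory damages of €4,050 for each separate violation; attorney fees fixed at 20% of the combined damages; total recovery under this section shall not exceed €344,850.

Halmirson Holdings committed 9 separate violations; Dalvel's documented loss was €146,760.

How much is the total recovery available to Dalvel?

€219,852

Statutory damages: 9 × €4,050 = €36,450
Combined damages: €146,760 + €36,450 = €183,210
Attorney fees: 20% of €183,210 = €36,642
Total before cap: €183,210 + €36,642 = €219,852
Cap at €344,850: €219,852 is within the cap, no reduction.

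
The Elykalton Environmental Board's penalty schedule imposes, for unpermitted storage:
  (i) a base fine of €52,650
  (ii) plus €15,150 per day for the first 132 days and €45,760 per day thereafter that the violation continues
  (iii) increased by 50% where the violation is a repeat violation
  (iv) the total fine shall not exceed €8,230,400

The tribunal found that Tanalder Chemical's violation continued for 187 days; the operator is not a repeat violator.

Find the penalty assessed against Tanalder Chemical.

First 132 days: 132 × €15,150 = €1,999,800
Remaining days: (187 − 132) × €45,760 = €2,516,800
Per-day component: €1,999,800 + €2,516,800 = €4,516,600
Base plus per-day: €52,650 + €4,516,600 = €4,569,250
The operator is not a repeat violator: no 50% increase.
Cap at €8,230,400: €4,569,250 is within the cap, no reduction.

€4,569,250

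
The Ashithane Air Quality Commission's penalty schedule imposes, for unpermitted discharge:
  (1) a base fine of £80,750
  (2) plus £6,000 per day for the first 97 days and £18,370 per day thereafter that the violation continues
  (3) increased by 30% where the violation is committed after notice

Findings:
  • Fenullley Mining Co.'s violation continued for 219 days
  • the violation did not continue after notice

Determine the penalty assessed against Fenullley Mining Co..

£2,903,890

First 97 days: 97 × £6,000 = £582,000
Remaining days: (219 − 97) × £18,370 = £2,241,140
Per-day component: £582,000 + £2,241,140 = £2,823,140
Base plus per-day: £80,750 + £2,823,140 = £2,903,890
The violation did not continue after notice: no 30% increase.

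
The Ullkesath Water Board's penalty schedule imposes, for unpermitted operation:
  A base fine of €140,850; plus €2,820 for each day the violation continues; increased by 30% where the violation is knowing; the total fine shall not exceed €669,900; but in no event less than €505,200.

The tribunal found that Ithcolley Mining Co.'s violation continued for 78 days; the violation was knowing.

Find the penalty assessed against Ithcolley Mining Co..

Per-day component: 78 × €2,820 = €219,960
Base plus per-day: €140,850 + €219,960 = €360,810
Enhancement: 30% of €360,810 = €108,243
Enhanced fine: €360,810 + €108,243 = €469,053
Cap at €669,900: €469,053 is within the cap, no reduction.
Minimum €505,200: €469,053 is below the minimum → €505,200

€505,200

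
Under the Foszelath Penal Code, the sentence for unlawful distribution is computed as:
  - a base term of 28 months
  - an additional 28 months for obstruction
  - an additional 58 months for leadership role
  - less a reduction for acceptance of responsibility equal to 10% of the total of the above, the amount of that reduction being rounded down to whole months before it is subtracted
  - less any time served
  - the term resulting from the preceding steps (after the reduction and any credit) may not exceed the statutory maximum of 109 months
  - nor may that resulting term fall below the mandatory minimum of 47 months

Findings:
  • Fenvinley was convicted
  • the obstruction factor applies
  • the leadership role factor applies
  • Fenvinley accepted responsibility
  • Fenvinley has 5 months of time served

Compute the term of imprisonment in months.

98 months

Obstruction enhancement: +28 months
Leadership role enhancement: +58 months
Adjusted term: 28 months + 28 months + 58 months = 114 months
Acceptance of responsibility reduction: 10% of 114 months = 11 months (rounded down)
After reduction: 114 − 11 = 103 months
Less time served: 103 months − 5 months = 98 months
Cap at 109 months: 98 months is within the cap, no reduction.
Minimum 47 months: 98 months meets the minimum, no increase.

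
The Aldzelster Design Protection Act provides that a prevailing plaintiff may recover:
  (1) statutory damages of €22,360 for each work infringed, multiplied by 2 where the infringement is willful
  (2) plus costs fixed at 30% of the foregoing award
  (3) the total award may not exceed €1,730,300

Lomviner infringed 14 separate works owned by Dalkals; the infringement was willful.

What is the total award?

Statutory damages: 14 × €22,360 = €313,040
Doubled: 2 × €313,040 = €626,080
Costs: 30% of €626,080 = €187,824
Award plus costs: €626,080 + €187,824 = €813,904
Cap at €1,730,300: €813,904 is within the cap, no reduction.

€813,904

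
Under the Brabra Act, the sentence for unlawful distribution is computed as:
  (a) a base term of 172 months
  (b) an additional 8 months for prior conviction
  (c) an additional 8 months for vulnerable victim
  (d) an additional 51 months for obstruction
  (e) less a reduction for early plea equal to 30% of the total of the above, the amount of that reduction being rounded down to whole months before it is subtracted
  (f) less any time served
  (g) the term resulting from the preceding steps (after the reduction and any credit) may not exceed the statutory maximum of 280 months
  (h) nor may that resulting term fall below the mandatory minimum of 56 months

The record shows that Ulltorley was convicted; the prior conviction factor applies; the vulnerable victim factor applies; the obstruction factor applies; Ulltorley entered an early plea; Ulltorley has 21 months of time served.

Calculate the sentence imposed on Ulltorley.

Prior conviction enhancement: +8 months
Vulnerable victim enhancement: +8 months
Obstruction enhancement: +51 months
Adjusted term: 172 months + 8 months + 8 months + 51 months = 239 months
Early plea reduction: 30% of 239 months = 71 months (rounded down)
After reduction: 239 − 71 = 168 months
Less time served: 168 months − 21 months = 147 months
Cap at 280 months: 147 months is within the cap, no reduction.
Minimum 56 months: 147 months meets the minimum, no increase.

147 months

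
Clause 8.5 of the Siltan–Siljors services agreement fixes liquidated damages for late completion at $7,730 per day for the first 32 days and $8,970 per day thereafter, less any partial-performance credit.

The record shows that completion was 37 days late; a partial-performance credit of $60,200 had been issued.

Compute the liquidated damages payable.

$232,010

First 32 days: 32 × $7,730 = $247,360
Remaining days: (37 − 32) × $8,970 = $44,850
Accrued per-day damages: $247,360 + $44,850 = $292,210
Less partial-performance credit: $292,210 − $60,200 = $232,010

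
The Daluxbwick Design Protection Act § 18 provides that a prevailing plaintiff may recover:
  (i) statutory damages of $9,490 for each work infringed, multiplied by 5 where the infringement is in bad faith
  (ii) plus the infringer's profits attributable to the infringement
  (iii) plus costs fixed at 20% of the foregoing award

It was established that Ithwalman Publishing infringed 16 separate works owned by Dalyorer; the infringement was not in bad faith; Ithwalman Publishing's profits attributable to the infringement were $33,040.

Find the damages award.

Statutory damages: 16 × $9,490 = $151,840
Infringement not in bad faith: no ×5 enhancement.
Combined award: $151,840 + $33,040 = $184,880
Costs: 20% of $184,880 = $36,976
Award plus costs: $184,880 + $36,976 = $221,856

$221,856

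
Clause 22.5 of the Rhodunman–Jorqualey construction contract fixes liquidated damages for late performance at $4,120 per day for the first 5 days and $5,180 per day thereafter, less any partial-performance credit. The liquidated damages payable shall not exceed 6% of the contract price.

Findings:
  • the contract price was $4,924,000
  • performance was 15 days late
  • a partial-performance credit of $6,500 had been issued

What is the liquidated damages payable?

$65,900

First 5 days: 5 × $4,120 = $20,600
Remaining days: (15 − 5) × $5,180 = $51,800
Accrued per-day damages: $20,600 + $51,800 = $72,400
Less partial-performance credit: $72,400 − $6,500 = $65,900
Cap: 6% of $4,924,000 = $295,440
Cap at $295,440: $65,900 is within the cap, no reduction.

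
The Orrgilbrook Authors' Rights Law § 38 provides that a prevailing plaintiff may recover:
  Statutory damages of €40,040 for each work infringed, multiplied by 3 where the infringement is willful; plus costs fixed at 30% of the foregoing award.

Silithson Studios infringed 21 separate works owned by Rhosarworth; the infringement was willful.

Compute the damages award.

€3,279,276

Statutory damages: 21 × €40,040 = €840,840
Trebled: 3 × €840,840 = €2,522,520
Costs: 30% of €2,522,520 = €756,756
Award plus costs: €2,522,520 + €756,756 = €3,279,276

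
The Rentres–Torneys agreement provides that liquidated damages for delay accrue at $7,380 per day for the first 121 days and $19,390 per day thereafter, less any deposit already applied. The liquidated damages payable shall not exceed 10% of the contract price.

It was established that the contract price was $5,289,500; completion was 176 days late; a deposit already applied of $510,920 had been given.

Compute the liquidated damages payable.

$528,950

First 121 days: 121 × $7,380 = $892,980
Remaining days: (176 − 121) × $19,390 = $1,066,450
Accrued per-day damages: $892,980 + $1,066,450 = $1,959,430
Less deposit already applied: $1,959,430 − $510,920 = $1,448,510
Cap: 10% of $5,289,500 = $528,950
Cap at $528,950: $1,448,510 exceeds the cap → $528,950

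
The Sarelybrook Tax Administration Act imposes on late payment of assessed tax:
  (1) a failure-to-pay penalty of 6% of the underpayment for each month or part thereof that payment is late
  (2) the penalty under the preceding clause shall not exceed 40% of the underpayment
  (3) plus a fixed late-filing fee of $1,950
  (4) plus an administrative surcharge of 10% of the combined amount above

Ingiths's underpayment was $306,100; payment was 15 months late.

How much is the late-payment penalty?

Accrued rate: 6% × 15 = 90%, capped at 40% → 40%
Failure-to-pay penalty: 40% of $306,100 = $122,440
Penalty before surcharge: $122,440 + $1,950 = $124,390
Administrative surcharge: 10% of $124,390 = $12,439
Total penalty: $124,390 + $12,439 = $136,829

$136,829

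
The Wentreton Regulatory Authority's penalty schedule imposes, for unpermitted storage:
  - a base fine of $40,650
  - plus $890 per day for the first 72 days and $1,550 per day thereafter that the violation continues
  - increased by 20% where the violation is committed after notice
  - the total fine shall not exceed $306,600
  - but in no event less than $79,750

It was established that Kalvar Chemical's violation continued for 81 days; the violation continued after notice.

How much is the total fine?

First 72 days: 72 × $890 = $64,080
Remaining days: (81 − 72) × $1,550 = $13,950
Per-day component: $64,080 + $13,950 = $78,030
Base plus per-day: $40,650 + $78,030 = $118,680
Enhancement: 20% of $118,680 = $23,736
Enhanced fine: $118,680 + $23,736 = $142,416
Cap at $306,600: $142,416 is within the cap, no reduction.
Minimum $79,750: $142,416 meets the minimum, no increase.

$142,416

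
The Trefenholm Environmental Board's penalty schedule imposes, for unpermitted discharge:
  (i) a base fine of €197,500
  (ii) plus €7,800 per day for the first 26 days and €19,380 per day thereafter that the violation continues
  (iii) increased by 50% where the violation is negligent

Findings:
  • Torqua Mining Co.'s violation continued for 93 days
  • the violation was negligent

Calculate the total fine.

First 26 days: 26 × €7,800 = €202,800
Remaining days: (93 − 26) × €19,380 = €1,298,460
Per-day component: €202,800 + €1,298,460 = €1,501,260
Base plus per-day: €197,500 + €1,501,260 = €1,698,760
Enhancement: 50% of €1,698,760 = €849,380
Enhanced fine: €1,698,760 + €849,380 = €2,548,140

Civil penalty: €2,548,140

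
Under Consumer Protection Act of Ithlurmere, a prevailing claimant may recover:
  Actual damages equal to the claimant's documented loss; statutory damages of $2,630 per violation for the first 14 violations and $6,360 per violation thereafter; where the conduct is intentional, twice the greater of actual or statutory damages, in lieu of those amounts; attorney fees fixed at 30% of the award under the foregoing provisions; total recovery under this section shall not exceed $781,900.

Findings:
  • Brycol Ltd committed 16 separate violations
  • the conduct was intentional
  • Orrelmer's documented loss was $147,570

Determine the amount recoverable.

First 14 violations: 14 × $2,630 = $36,820
Remaining violations: (16 − 14) × $6,360 = $12,720
Statutory damages: $36,820 + $12,720 = $49,540
Greater of actual damages ($147,570) or statutory damages ($49,540): $147,570
Doubled: 2 × $147,570 = $295,140
Attorney fees: 30% of $295,140 = $88,542
Total before cap: $295,140 + $88,542 = $383,682
Cap at $781,900: $383,682 is within the cap, no reduction.

Total recovery: $383,682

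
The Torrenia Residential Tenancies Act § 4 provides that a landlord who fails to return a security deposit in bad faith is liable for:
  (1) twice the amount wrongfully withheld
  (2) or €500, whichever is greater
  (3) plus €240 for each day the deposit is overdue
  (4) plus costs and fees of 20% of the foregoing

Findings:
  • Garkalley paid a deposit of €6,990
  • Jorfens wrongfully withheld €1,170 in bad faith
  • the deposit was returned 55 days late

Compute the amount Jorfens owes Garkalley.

Doubled: 2 × €1,170 = €2,340
Minimum €500: €2,340 meets the minimum, no increase.
Late-return penalty: 55 × €240 = €13,200
Damages plus late penalty: €2,340 + €13,200 = €15,540
Costs and fees: 20% of €15,540 = €3,108
Total recovery: €15,540 + €3,108 = €18,648

€18,648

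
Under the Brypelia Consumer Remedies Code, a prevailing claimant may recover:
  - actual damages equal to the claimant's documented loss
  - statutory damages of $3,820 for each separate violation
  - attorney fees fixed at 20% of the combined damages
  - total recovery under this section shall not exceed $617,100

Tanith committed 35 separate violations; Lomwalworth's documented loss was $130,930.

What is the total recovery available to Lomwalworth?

Statutory damages: 35 × $3,820 = $133,700
Combined damages: $130,930 + $133,700 = $264,630
Attorney fees: 20% of $264,630 = $52,926
Total before cap: $264,630 + $52,926 = $317,556
Cap at $617,100: $317,556 is within the cap, no reduction.

$317,556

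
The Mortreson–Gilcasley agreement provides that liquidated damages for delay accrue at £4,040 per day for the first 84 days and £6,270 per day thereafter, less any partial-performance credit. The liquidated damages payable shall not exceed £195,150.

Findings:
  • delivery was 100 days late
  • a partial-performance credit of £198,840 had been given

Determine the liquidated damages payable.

First 84 days: 84 × £4,040 = £339,360
Remaining days: (100 − 84) × £6,270 = £100,320
Accrued per-day damages: £339,360 + £100,320 = £439,680
Less partial-performance credit: £439,680 − £198,840 = £240,840
Cap at £195,150: £240,840 exceeds the cap → £195,150

Liquidated damages: £195,150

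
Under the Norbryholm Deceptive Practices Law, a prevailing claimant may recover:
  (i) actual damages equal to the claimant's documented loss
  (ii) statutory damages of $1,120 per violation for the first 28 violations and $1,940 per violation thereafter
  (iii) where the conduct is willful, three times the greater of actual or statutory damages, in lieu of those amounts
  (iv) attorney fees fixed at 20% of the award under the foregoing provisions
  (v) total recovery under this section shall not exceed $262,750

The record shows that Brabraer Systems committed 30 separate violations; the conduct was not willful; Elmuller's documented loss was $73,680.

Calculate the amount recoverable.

First 28 violations: 28 × $1,120 = $31,360
Remaining violations: (30 − 28) × $1,940 = $3,880
Statutory damages: $31,360 + $3,880 = $35,240
Conduct not willful: the in-lieu enhancement does not apply.
Actual plus statutory damages: $73,680 + $35,240 = $108,920
Attorney fees: 20% of $108,920 = $21,784
Total before cap: $108,920 + $21,784 = $130,704
Cap at $262,750: $130,704 is within the cap, no reduction.

$130,704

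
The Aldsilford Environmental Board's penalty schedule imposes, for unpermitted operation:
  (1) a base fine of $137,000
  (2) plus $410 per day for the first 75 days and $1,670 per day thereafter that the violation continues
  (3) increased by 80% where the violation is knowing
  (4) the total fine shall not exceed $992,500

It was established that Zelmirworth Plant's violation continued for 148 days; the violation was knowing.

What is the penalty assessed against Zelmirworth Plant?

First 75 days: 75 × $410 = $30,750
Remaining days: (148 − 75) × $1,670 = $121,910
Per-day component: $30,750 + $121,910 = $152,660
Base plus per-day: $137,000 + $152,660 = $289,660
Enhancement: 80% of $289,660 = $231,728
Enhanced fine: $289,660 + $231,728 = $521,388
Cap at $992,500: $521,388 is within the cap, no reduction.

$521,388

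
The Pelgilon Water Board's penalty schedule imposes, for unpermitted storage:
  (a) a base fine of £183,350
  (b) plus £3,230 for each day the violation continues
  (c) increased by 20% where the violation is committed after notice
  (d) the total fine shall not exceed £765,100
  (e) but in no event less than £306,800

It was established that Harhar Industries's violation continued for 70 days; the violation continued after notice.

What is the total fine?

Per-day component: 70 × £3,230 = £226,100
Base plus per-day: £183,350 + £226,100 = £409,450
Enhancement: 20% of £409,450 = £81,890
Enhanced fine: £409,450 + £81,890 = £491,340
Cap at £765,100: £491,340 is within the cap, no reduction.
Minimum £306,800: £491,340 meets the minimum, no increase.

£491,340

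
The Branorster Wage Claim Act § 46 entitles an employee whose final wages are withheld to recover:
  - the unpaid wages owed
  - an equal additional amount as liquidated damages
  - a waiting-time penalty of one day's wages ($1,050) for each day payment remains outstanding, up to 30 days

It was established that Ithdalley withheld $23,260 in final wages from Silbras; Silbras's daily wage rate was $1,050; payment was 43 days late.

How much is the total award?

$78,020

Liquidated damages (equal amount): $23,260
Penalty days: min(43, 30) = 30
Waiting-time penalty: 30 × $1,050 = $31,500
Total award: $23,260 + $23,260 + $31,500 = $78,020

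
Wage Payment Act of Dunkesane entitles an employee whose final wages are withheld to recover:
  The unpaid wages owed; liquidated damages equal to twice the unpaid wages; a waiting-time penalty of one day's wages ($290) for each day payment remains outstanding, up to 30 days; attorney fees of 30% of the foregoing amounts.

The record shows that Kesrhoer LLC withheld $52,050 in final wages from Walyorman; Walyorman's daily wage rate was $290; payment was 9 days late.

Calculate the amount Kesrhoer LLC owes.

Total award: $206,388

Doubled: 2 × $52,050 = $104,100
Penalty days: min(9, 30) = 9
Waiting-time penalty: 9 × $290 = $2,610
Subtotal: $52,050 + $104,100 + $2,610 = $158,760
Attorney fees: 30% of $158,760 = $47,628
Total award: $158,760 + $47,628 = $206,388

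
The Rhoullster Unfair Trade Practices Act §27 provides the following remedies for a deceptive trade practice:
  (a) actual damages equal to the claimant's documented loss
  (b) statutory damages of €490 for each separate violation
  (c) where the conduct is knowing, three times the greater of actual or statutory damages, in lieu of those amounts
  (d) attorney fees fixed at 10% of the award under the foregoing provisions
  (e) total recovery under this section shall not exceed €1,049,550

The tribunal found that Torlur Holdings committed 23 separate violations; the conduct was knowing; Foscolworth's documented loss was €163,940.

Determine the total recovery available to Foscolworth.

Statutory damages: 23 × €490 = €11,270
Greater of actual damages (€163,940) or statutory damages (€11,270): €163,940
Trebled: 3 × €163,940 = €491,820
Attorney fees: 10% of €491,820 = €49,182
Total before cap: €491,820 + €49,182 = €541,002
Cap at €1,049,550: €541,002 is within the cap, no reduction.

€541,002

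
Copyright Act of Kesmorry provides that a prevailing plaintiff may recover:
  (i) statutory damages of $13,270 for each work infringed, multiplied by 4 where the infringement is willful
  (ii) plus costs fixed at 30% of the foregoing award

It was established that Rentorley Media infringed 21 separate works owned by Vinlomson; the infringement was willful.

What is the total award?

Statutory damages: 21 × $13,270 = $278,670
Multiplied by 4: 4 × $278,670 = $1,114,680
Costs: 30% of $1,114,680 = $334,404
Award plus costs: $1,114,680 + $334,404 = $1,449,084

$1,449,084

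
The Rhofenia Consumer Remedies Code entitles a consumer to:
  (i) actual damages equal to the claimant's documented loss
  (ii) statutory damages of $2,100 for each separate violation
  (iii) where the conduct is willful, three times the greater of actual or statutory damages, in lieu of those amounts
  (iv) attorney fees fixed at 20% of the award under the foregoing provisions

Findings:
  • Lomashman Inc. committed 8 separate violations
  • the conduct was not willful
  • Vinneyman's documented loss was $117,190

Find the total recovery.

$160,788

Statutory damages: 8 × $2,100 = $16,800
Conduct not willful: the in-lieu enhancement does not apply.
Actual plus statutory damages: $117,190 + $16,800 = $133,990
Attorney fees: 20% of $133,990 = $26,798
Total recovery: $133,990 + $26,798 = $160,788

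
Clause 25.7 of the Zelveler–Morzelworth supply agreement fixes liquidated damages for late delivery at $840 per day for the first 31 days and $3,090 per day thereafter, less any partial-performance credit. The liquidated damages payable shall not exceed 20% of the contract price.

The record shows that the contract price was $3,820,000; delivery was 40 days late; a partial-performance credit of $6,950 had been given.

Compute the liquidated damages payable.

$46,900

First 31 days: 31 × $840 = $26,040
Remaining days: (40 − 31) × $3,090 = $27,810
Accrued per-day damages: $26,040 + $27,810 = $53,850
Less partial-performance credit: $53,850 − $6,950 = $46,900
Cap: 20% of $3,820,000 = $764,000
Cap at $764,000: $46,900 is within the cap, no reduction.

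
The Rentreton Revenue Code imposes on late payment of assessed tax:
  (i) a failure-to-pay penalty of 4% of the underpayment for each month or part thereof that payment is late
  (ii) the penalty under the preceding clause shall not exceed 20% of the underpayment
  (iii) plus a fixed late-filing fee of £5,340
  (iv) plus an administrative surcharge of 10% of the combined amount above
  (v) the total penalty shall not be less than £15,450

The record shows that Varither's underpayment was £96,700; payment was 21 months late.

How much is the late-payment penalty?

£27,148

Accrued rate: 4% × 21 = 84%, capped at 20% → 20%
Failure-to-pay penalty: 20% of £96,700 = £19,340
Penalty before surcharge: £19,340 + £5,340 = £24,680
Administrative surcharge: 10% of £24,680 = £2,468
Total penalty: £24,680 + £2,468 = £27,148
Minimum £15,450: £27,148 meets the minimum, no increase.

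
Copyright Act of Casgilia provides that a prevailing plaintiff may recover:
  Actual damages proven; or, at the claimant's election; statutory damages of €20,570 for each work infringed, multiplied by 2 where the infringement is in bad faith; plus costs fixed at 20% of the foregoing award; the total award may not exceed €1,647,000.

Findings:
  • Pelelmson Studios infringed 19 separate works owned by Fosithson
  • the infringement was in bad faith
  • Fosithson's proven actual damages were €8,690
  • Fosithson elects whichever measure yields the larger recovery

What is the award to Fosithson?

Statutory damages: 19 × €20,570 = €390,830
Doubled: 2 × €390,830 = €781,660
Greater of actual damages (€8,690) or enhanced statutory damages (€781,660): €781,660
Costs: 20% of €781,660 = €156,332
Award plus costs: €781,660 + €156,332 = €937,992
Cap at €1,647,000: €937,992 is within the cap, no reduction.

€937,992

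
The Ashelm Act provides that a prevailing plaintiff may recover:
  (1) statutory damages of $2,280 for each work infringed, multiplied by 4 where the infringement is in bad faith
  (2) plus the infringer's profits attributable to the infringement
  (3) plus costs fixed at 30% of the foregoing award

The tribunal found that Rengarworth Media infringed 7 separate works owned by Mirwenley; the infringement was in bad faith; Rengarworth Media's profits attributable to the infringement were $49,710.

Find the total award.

Statutory damages: 7 × $2,280 = $15,960
Multiplied by 4: 4 × $15,960 = $63,840
Combined award: $63,840 + $49,710 = $113,550
Costs: 30% of $113,550 = $34,065
Award plus costs: $113,550 + $34,065 = $147,615

Award: $147,615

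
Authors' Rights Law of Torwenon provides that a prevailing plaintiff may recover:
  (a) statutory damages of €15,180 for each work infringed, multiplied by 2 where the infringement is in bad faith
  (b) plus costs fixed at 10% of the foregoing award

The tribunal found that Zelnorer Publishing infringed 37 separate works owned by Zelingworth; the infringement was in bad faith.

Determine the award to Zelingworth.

€1,235,652

Statutory damages: 37 × €15,180 = €561,660
Doubled: 2 × €561,660 = €1,123,320
Costs: 10% of €1,123,320 = €112,332
Award plus costs: €1,123,320 + €112,332 = €1,235,652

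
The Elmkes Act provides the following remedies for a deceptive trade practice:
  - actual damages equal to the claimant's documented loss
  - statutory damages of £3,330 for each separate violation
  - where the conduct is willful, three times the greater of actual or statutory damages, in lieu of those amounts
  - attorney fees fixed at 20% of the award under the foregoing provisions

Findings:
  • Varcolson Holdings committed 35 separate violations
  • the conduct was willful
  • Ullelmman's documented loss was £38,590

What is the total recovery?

Statutory damages: 35 × £3,330 = £116,550
Greater of actual damages (£38,590) or statutory damages (£116,550): £116,550
Trebled: 3 × £116,550 = £349,650
Attorney fees: 20% of £349,650 = £69,930
Total recovery: £349,650 + £69,930 = £419,580

Total recovery: £419,580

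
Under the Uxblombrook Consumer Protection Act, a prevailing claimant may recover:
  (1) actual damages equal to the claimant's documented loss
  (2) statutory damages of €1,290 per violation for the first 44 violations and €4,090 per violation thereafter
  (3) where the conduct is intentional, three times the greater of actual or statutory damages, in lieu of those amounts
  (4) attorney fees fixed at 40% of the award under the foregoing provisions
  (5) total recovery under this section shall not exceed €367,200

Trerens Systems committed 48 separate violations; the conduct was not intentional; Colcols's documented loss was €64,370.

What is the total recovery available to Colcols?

First 44 violations: 44 × €1,290 = €56,760
Remaining violations: (48 − 44) × €4,090 = €16,360
Statutory damages: €56,760 + €16,360 = €73,120
Conduct not intentional: the in-lieu enhancement does not apply.
Actual plus statutory damages: €64,370 + €73,120 = €137,490
Attorney fees: 40% of €137,490 = €54,996
Total before cap: €137,490 + €54,996 = €192,486
Cap at €367,200: €192,486 is within the cap, no reduction.

Total recovery: €192,486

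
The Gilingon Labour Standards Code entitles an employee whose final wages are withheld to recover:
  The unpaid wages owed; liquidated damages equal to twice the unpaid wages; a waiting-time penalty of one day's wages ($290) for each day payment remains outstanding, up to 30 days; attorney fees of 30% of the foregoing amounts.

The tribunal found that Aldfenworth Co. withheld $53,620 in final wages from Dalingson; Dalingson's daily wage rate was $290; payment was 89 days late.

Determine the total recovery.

Doubled: 2 × $53,620 = $107,240
Penalty days: min(89, 30) = 30
Waiting-time penalty: 30 × $290 = $8,700
Subtotal: $53,620 + $107,240 + $8,700 = $169,560
Attorney fees: 30% of $169,560 = $50,868
Total award: $169,560 + $50,868 = $220,428

$220,428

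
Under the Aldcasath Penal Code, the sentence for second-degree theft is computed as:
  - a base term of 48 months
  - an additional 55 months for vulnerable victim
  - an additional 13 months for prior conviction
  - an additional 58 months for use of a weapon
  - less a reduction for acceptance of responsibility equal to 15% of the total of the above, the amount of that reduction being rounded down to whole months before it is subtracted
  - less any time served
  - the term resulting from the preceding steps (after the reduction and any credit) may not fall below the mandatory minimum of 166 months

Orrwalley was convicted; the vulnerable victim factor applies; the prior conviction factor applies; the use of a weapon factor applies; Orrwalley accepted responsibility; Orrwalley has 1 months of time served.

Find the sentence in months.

Vulnerable victim enhancement: +55 months
Prior conviction enhancement: +13 months
Use of a weapon enhancement: +58 months
Adjusted term: 48 months + 55 months + 13 months + 58 months = 174 months
Acceptance of responsibility reduction: 15% of 174 months = 26 months (rounded down)
After reduction: 174 − 26 = 148 months
Less time served: 148 months − 1 months = 147 months
Minimum 166 months: 147 months is below the minimum → 166 months

166 months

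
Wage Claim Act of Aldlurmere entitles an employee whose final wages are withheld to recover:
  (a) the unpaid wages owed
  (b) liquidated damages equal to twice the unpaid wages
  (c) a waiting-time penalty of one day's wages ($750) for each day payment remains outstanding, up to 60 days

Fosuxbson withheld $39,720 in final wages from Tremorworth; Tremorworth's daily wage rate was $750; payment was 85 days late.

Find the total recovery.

$164,160

Doubled: 2 × $39,720 = $79,440
Penalty days: min(85, 60) = 60
Waiting-time penalty: 60 × $750 = $45,000
Total award: $39,720 + $79,440 + $45,000 = $164,160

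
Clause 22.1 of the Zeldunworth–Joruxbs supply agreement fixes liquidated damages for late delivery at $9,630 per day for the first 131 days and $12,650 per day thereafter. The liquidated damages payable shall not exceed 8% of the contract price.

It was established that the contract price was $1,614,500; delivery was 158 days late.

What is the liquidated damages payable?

$129,160

First 131 days: 131 × $9,630 = $1,261,530
Remaining days: (158 − 131) × $12,650 = $341,550
Accrued per-day damages: $1,261,530 + $341,550 = $1,603,080
Cap: 8% of $1,614,500 = $129,160
Cap at $129,160: $1,603,080 exceeds the cap → $129,160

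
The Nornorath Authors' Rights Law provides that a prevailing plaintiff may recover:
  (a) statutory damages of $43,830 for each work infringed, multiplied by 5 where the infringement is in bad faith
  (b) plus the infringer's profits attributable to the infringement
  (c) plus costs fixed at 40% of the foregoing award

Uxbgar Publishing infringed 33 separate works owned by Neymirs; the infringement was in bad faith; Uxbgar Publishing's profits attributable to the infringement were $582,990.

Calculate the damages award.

Statutory damages: 33 × $43,830 = $1,446,390
Multiplied by 5: 5 × $1,446,390 = $7,231,950
Combined award: $7,231,950 + $582,990 = $7,814,940
Costs: 40% of $7,814,940 = $3,125,976
Award plus costs: $7,814,940 + $3,125,976 = $10,940,916

$10,940,916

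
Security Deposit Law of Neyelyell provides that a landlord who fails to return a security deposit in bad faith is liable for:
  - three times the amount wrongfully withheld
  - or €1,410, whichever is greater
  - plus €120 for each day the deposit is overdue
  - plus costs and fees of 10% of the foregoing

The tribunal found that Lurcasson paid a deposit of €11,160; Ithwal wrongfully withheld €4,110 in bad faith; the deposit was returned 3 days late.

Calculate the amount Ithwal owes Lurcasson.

Trebled: 3 × €4,110 = €12,330
Minimum €1,410: €12,330 meets the minimum, no increase.
Late-return penalty: 3 × €120 = €360
Damages plus late penalty: €12,330 + €360 = €12,690
Costs and fees: 10% of €12,690 = €1,269
Total recovery: €12,690 + €1,269 = €13,959

Recovery: €13,959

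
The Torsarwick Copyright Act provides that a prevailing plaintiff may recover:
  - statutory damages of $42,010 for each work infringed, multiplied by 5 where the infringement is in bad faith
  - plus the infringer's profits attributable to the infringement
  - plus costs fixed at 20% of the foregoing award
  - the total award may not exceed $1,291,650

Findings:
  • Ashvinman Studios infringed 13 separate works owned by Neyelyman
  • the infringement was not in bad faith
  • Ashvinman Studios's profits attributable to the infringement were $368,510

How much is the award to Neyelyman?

Statutory damages: 13 × $42,010 = $546,130
Infringement not in bad faith: no ×5 enhancement.
Combined award: $546,130 + $368,510 = $914,640
Costs: 20% of $914,640 = $182,928
Award plus costs: $914,640 + $182,928 = $1,097,568
Cap at $1,291,650: $1,097,568 is within the cap, no reduction.

Award: $1,097,568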